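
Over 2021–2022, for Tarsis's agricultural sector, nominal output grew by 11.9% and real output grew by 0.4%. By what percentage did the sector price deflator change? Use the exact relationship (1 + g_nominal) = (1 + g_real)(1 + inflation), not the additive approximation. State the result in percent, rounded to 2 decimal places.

(1 + g_nom) = (1 + g_real)(1 + π), so π = 1.1190 / 1.0040 − 1 = 0.11454.

11.45%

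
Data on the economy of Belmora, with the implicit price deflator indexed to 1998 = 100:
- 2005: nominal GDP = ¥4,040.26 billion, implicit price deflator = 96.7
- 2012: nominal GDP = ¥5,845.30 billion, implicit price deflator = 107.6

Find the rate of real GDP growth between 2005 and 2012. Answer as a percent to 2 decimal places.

30.02%

Deflate each year: 2005 → 4040.26/0.967 = 4178.14; 2012 → 5845.30/1.076 = 5432.43.
So real GDP changed by 5432.43/4178.14 − 1 = 0.3002, i.e. 30.02%.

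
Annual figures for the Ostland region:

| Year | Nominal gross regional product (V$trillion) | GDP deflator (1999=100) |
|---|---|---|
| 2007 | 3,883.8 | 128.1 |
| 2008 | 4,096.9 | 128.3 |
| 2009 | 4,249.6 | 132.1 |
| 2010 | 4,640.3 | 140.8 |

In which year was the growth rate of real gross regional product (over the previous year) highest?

2008

2008: real = 4096.9/1.283 = 3193.22; growth vs 2007 (3031.85) = 5.32%.
2009: real = 4249.6/1.321 = 3216.96; growth vs 2008 (3193.22) = 0.74%.
2010: real = 4640.3/1.408 = 3295.67; growth vs 2009 (3216.96) = 2.45%.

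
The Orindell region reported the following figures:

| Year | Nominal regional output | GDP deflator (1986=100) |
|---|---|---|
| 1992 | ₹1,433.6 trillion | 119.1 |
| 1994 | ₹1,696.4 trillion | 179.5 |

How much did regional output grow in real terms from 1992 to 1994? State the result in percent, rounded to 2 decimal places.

Deflate each year: 1992 → 1433.6/1.191 = 1203.69; 1994 → 1696.4/1.795 = 945.07.
So real regional output changed by 945.07/1203.69 − 1 = -0.2149, i.e. -21.49%.

-21.49%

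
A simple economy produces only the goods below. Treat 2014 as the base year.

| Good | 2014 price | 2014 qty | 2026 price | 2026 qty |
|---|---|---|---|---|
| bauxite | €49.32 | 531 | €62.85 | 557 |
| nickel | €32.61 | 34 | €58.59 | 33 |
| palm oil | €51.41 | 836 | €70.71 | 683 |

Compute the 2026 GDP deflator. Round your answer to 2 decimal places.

Nominal GDP 2026 = 62.85·557 + 58.59·33 + 70.71·683 = 85235.85.
Real GDP 2026 (at 2014 prices) = 49.32·557 + 32.61·33 + 51.41·683 = 63660.40.
Deflator = Nominal/Real × 100 = 85235.85/63660.40 × 100 = 133.891.

133.89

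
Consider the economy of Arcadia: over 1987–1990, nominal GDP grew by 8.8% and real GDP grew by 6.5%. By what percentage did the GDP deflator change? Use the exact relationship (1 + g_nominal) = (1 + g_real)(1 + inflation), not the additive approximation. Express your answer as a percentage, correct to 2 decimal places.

2.16%

(1 + g_nom) = (1 + g_real)(1 + π), so π = 1.0880 / 1.0650 − 1 = 0.02160.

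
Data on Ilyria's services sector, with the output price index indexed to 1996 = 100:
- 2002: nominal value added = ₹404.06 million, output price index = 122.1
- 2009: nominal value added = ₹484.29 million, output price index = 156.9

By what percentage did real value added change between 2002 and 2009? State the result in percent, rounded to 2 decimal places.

-6.73%

Real value added 2002 = 404.06 / 1.221 = 330.93.
Real value added 2009 = 484.29 / 1.569 = 308.66.
Real growth = 308.66 / 330.93 − 1 = -0.0673.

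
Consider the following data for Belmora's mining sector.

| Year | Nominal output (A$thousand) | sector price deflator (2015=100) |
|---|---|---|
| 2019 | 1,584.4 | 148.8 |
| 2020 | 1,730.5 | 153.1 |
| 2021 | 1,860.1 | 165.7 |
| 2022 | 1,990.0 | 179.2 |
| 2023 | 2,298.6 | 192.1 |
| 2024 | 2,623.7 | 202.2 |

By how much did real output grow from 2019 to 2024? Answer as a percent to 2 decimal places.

21.86%

Real output 2019 = 1584.4/1.488 = 1064.78.
Real output 2024 = 2623.7/2.022 = 1297.58.
Change = 1297.58/1064.78 − 1 = 0.2186.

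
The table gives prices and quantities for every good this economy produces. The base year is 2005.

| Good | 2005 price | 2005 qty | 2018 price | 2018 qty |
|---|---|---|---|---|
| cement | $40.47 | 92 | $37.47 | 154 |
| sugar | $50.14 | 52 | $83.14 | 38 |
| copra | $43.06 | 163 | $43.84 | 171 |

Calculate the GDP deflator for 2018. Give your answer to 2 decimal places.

105.97

Nominal GDP 2018 = 37.47·154 + 83.14·38 + 43.84·171 = 16426.34.
Real GDP 2018 (at 2005 prices) = 40.47·154 + 50.14·38 + 43.06·171 = 15500.96.
Deflator = Nominal/Real × 100 = 16426.34/15500.96 × 100 = 105.970.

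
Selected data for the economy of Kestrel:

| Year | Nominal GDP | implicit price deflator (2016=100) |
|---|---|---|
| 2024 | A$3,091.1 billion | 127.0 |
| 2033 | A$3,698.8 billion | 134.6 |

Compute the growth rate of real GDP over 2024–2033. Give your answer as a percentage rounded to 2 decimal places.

12.90%

Deflate each year: 2024 → 3091.1/1.270 = 2433.94; 2033 → 3698.8/1.346 = 2747.99.
So real GDP changed by 2747.99/2433.94 − 1 = 0.1290, i.e. 12.90%.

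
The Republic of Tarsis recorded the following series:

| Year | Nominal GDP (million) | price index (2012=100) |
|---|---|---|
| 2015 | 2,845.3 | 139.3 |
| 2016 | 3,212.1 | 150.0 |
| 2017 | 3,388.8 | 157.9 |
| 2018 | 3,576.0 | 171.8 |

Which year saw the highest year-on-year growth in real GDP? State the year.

2016: real = 3212.1/1.500 = 2141.40; growth vs 2015 (2042.57) = 4.84%.
2017: real = 3388.8/1.579 = 2146.17; growth vs 2016 (2141.40) = 0.22%.
2018: real = 3576.0/1.718 = 2081.49; growth vs 2017 (2146.17) = -3.01%.

2016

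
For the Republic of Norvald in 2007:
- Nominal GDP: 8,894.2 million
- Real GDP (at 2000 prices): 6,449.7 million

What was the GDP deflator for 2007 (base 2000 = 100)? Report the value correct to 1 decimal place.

137.9

GDP deflator = (Nominal / Real) × 100 = 8894.2 / 6449.7 × 100 = 137.90.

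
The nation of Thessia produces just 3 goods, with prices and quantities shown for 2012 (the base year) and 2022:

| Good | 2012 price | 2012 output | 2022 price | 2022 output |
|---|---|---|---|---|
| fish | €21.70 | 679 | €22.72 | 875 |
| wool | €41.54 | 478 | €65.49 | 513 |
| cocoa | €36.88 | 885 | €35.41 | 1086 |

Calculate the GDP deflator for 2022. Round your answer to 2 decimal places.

Nominal GDP 2022 = 22.72·875 + 65.49·513 + 35.41·1086 = 91931.63.
Real GDP 2022 (at 2012 prices) = 21.70·875 + 41.54·513 + 36.88·1086 = 80349.20.
Deflator = Nominal/Real × 100 = 91931.63/80349.20 × 100 = 114.415.

114.42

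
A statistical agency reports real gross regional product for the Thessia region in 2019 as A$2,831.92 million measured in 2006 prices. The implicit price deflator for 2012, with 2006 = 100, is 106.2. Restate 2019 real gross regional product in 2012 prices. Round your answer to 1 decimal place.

A$3,007.5 million

Real gross regional product in 2012 prices = Real gross regional product in 2006 prices × (P_2012/P_2006) = 2831.92 × 1.062 = 3007.50.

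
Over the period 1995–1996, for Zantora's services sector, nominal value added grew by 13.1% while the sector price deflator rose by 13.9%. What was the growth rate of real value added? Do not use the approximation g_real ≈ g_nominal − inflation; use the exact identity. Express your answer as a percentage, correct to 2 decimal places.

-0.70%

(1 + g_nom) = (1 + g_real)(1 + π), so g_real = 1.1310 / 1.1390 − 1 = -0.00702.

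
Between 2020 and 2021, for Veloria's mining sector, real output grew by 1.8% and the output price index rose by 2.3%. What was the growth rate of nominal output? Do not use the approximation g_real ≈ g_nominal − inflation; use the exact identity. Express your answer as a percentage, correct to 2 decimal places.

4.14%

(1 + g_nom) = (1 + g_real)(1 + π) = 1.0180 × 1.0230 = 1.04141.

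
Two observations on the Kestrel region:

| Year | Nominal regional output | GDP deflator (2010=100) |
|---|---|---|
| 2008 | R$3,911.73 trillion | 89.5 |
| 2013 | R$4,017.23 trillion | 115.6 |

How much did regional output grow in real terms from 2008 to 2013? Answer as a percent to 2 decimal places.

-20.49%

Deflate each year: 2008 → 3911.73/0.895 = 4370.65; 2013 → 4017.23/1.156 = 3475.11.
So real regional output changed by 3475.11/4370.65 − 1 = -0.2049, i.e. -20.49%.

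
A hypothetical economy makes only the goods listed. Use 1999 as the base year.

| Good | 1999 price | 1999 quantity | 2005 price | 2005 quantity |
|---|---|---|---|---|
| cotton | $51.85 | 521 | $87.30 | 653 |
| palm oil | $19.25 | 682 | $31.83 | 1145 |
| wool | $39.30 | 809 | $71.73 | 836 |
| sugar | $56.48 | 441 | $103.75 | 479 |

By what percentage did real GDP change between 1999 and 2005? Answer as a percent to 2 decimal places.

19.58%

Real GDP 1999 = Nominal GDP 1999 = 51.85·521 + 19.25·682 + 39.30·809 + 56.48·441 = 96843.73.
Real GDP 2005 (at 1999 prices) = 51.85·653 + 19.25·1145 + 39.30·836 + 56.48·479 = 115808.02.
Real growth = 115808.02/96843.73 − 1 = 0.1958.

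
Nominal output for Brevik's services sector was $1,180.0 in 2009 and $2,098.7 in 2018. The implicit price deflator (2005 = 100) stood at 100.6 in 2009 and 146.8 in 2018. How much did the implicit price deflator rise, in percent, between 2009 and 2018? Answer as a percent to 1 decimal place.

Price-level change = 146.8 / 100.6 − 1 = 0.4592.

45.9%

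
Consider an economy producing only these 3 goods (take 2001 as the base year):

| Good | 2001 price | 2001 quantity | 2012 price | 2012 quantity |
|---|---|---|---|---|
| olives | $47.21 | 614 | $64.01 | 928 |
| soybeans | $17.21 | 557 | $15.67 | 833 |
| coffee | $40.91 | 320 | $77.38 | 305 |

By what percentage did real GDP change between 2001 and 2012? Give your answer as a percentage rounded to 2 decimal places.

36.70%

Real GDP 2001 = Nominal GDP 2001 = 47.21·614 + 17.21·557 + 40.91·320 = 51664.11.
Real GDP 2012 (at 2001 prices) = 47.21·928 + 17.21·833 + 40.91·305 = 70624.36.
Real growth = 70624.36/51664.11 − 1 = 0.3670.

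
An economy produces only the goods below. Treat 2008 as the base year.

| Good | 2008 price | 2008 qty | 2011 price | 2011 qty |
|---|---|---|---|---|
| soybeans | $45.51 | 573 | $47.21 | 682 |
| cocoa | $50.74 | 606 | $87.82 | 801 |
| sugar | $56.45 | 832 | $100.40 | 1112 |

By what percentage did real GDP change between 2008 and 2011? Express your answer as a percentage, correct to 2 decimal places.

Real GDP 2008 = Nominal GDP 2008 = 45.51·573 + 50.74·606 + 56.45·832 = 103792.07.
Real GDP 2011 (at 2008 prices) = 45.51·682 + 50.74·801 + 56.45·1112 = 134452.96.
Real growth = 134452.96/103792.07 − 1 = 0.2954.

29.54%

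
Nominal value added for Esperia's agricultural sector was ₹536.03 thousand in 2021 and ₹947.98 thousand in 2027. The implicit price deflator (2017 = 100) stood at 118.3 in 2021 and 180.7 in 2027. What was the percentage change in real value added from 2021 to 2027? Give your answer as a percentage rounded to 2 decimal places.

Real value added 2021 = 536.03 / 1.183 = 453.11.
Real value added 2027 = 947.98 / 1.807 = 524.62.
Real growth = 524.62 / 453.11 − 1 = 0.1578.

15.78%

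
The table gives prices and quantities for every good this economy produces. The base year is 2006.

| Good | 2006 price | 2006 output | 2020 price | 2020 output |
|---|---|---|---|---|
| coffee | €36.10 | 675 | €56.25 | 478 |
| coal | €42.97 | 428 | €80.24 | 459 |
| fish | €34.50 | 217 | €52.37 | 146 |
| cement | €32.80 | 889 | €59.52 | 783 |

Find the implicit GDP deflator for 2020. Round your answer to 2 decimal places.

Nominal GDP 2020 = 56.25·478 + 80.24·459 + 52.37·146 + 59.52·783 = 117967.84.
Real GDP 2020 (at 2006 prices) = 36.10·478 + 42.97·459 + 34.50·146 + 32.80·783 = 67698.43.
Deflator = Nominal/Real × 100 = 117967.84/67698.43 × 100 = 174.255.

174.25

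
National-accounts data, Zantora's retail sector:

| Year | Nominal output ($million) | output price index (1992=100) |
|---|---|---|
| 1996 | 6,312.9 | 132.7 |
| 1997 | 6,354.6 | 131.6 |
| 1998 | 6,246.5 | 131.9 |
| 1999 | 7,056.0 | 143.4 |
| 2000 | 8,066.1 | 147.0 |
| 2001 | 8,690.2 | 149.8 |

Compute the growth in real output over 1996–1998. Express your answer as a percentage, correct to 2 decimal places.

-0.45%

Real output 1996 = 6312.9/1.327 = 4757.27.
Real output 1998 = 6246.5/1.319 = 4735.78.
Change = 4735.78/4757.27 − 1 = -0.0045.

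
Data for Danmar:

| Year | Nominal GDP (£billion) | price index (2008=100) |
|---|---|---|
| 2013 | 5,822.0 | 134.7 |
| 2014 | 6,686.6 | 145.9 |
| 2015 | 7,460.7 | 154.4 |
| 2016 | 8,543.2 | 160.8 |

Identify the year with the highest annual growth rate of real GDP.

2016

2014: real = 6686.6/1.459 = 4583.00; growth vs 2013 (4322.20) = 6.03%.
2015: real = 7460.7/1.544 = 4832.06; growth vs 2014 (4583.00) = 5.43%.
2016: real = 8543.2/1.608 = 5312.94; growth vs 2015 (4832.06) = 9.95%.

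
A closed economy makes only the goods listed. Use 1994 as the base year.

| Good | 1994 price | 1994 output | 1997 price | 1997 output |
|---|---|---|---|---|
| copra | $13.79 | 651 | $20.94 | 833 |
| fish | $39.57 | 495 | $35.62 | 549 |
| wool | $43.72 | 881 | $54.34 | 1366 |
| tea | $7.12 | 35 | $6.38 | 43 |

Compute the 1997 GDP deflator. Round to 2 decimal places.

119.59

Nominal GDP 1997 = 20.94·833 + 35.62·549 + 54.34·1366 + 6.38·43 = 111501.18.
Real GDP 1997 (at 1994 prices) = 13.79·833 + 39.57·549 + 43.72·1366 + 7.12·43 = 93238.68.
Deflator = Nominal/Real × 100 = 111501.18/93238.68 × 100 = 119.587.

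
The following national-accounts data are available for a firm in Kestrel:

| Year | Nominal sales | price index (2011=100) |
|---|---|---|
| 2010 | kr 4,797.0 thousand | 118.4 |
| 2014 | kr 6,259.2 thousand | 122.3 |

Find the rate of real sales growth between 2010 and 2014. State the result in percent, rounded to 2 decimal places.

Real sales 2010 = 4797.0 / 1.184 = 4051.52.
Real sales 2014 = 6259.2 / 1.223 = 5117.91.
Real growth = 5117.91 / 4051.52 − 1 = 0.2632.

26.32%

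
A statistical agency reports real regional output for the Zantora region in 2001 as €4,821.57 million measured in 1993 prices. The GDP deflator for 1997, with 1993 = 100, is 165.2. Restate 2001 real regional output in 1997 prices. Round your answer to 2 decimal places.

Real regional output in 1997 prices = Real regional output in 1993 prices × (P_1997/P_1993) = 4821.57 × 1.652 = 7965.23.

€7,965.23 million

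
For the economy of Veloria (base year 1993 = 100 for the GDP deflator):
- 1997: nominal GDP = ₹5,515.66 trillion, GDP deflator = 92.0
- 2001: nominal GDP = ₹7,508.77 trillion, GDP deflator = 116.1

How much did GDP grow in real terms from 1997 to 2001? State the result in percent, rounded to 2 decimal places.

Deflate each year: 1997 → 5515.66/0.920 = 5995.28; 2001 → 7508.77/1.161 = 6467.50.
So real GDP changed by 6467.50/5995.28 − 1 = 0.0788, i.e. 7.88%.

7.88%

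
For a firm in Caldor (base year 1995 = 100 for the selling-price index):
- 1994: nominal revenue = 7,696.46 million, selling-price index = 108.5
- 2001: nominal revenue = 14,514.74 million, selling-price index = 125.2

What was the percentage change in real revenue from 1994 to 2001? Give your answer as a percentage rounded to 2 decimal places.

Deflate each year: 1994 → 7696.46/1.085 = 7093.51; 2001 → 14514.74/1.252 = 11593.24.
So real revenue changed by 11593.24/7093.51 − 1 = 0.6343, i.e. 63.43%.

63.43%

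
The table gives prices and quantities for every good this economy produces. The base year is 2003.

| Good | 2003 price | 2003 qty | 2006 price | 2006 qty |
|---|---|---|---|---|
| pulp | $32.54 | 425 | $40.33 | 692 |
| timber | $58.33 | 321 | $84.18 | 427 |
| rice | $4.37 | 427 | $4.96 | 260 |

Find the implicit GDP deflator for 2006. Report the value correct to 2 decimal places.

134.15

Nominal GDP 2006 = 40.33·692 + 84.18·427 + 4.96·260 = 65142.82.
Real GDP 2006 (at 2003 prices) = 32.54·692 + 58.33·427 + 4.37·260 = 48560.79.
Deflator = Nominal/Real × 100 = 65142.82/48560.79 × 100 = 134.147.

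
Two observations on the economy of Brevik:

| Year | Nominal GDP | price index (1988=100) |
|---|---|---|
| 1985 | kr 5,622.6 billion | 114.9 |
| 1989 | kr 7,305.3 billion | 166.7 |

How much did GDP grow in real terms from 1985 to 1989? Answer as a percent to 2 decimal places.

-10.45%

Real GDP 1985 = 5622.6 / 1.149 = 4893.47.
Real GDP 1989 = 7305.3 / 1.667 = 4382.30.
Real growth = 4382.30 / 4893.47 − 1 = -0.1045.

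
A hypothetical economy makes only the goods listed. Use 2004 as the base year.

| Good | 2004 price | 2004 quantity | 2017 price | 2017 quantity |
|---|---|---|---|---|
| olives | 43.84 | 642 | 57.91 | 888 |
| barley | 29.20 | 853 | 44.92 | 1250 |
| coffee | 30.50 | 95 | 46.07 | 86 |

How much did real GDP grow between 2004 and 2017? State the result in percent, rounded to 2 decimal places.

Real GDP 2004 = Nominal GDP 2004 = 43.84·642 + 29.20·853 + 30.50·95 = 55950.38.
Real GDP 2017 (at 2004 prices) = 43.84·888 + 29.20·1250 + 30.50·86 = 78052.92.
Real growth = 78052.92/55950.38 − 1 = 0.3950.

39.50%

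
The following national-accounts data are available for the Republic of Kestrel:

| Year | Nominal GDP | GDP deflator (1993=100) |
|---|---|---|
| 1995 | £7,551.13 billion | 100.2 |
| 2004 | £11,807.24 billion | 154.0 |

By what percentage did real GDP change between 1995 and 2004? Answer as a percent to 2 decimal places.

Deflate each year: 1995 → 7551.13/1.002 = 7536.06; 2004 → 11807.24/1.540 = 7667.04.
So real GDP changed by 7667.04/7536.06 − 1 = 0.0174, i.e. 1.74%.

1.74%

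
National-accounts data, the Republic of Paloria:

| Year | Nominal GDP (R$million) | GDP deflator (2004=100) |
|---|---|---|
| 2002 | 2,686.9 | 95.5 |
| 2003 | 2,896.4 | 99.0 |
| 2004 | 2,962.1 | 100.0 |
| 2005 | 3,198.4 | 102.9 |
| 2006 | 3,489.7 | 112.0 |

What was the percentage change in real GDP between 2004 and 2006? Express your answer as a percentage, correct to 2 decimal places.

Real GDP 2004 = 2962.1/1.000 = 2962.10.
Real GDP 2006 = 3489.7/1.120 = 3115.80.
Change = 3115.80/2962.10 − 1 = 0.0519.

5.19%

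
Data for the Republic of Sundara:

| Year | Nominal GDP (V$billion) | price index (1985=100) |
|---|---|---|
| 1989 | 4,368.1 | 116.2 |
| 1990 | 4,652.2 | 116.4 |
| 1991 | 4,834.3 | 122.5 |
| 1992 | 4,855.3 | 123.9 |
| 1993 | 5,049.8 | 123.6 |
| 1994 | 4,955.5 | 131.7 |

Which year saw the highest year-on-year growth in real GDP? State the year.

1990: real = 4652.2/1.164 = 3996.74; growth vs 1989 (3759.12) = 6.32%.
1991: real = 4834.3/1.225 = 3946.37; growth vs 1990 (3996.74) = -1.26%.
1992: real = 4855.3/1.239 = 3918.72; growth vs 1991 (3946.37) = -0.70%.
1993: real = 5049.8/1.236 = 4085.60; growth vs 1992 (3918.72) = 4.26%.
1994: real = 4955.5/1.317 = 3762.72; growth vs 1993 (4085.60) = -7.90%.

1990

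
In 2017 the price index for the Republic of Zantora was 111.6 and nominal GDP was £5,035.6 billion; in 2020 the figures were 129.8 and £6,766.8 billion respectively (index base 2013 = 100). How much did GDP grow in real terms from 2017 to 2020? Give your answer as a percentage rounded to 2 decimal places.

Real GDP 2017 = 5035.6 / 1.116 = 4512.19.
Real GDP 2020 = 6766.8 / 1.298 = 5213.25.
Real growth = 5213.25 / 4512.19 − 1 = 0.1554.

15.54%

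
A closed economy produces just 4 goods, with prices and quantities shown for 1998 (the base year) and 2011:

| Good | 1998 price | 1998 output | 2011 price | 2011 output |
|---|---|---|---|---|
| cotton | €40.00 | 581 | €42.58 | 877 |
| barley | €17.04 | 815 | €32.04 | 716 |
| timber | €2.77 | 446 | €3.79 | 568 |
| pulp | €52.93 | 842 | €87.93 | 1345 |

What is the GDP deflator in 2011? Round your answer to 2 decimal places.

Nominal GDP 2011 = 42.58·877 + 32.04·716 + 3.79·568 + 87.93·1345 = 180701.87.
Real GDP 2011 (at 1998 prices) = 40.00·877 + 17.04·716 + 2.77·568 + 52.93·1345 = 120044.85.
Deflator = Nominal/Real × 100 = 180701.87/120044.85 × 100 = 150.529.

150.53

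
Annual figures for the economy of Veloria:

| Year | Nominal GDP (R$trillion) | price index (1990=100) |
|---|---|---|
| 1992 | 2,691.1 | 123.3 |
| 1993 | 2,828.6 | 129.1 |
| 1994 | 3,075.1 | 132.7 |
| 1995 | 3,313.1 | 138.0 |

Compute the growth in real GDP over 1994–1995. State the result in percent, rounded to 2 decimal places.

Real GDP 1994 = 3075.1/1.327 = 2317.33.
Real GDP 1995 = 3313.1/1.380 = 2400.80.
Change = 2400.80/2317.33 − 1 = 0.0360.

3.60%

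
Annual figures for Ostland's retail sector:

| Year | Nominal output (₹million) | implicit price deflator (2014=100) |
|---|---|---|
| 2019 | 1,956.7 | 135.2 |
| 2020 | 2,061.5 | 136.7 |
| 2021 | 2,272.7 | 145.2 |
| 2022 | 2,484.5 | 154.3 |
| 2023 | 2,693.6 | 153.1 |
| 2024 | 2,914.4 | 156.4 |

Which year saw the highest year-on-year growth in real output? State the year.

2020: real = 2061.5/1.367 = 1508.05; growth vs 2019 (1447.26) = 4.20%.
2021: real = 2272.7/1.452 = 1565.22; growth vs 2020 (1508.05) = 3.79%.
2022: real = 2484.5/1.543 = 1610.17; growth vs 2021 (1565.22) = 2.87%.
2023: real = 2693.6/1.531 = 1759.37; growth vs 2022 (1610.17) = 9.27%.
2024: real = 2914.4/1.564 = 1863.43; growth vs 2023 (1759.37) = 5.91%.

2023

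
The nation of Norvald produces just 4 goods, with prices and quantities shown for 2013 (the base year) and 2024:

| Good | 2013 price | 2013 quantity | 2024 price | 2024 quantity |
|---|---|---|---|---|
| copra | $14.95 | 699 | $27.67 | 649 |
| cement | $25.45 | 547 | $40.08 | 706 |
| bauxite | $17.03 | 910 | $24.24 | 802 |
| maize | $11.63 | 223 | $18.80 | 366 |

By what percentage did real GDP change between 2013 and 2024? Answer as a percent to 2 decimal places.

Real GDP 2013 = Nominal GDP 2013 = 14.95·699 + 25.45·547 + 17.03·910 + 11.63·223 = 42461.99.
Real GDP 2024 (at 2013 prices) = 14.95·649 + 25.45·706 + 17.03·802 + 11.63·366 = 45584.89.
Real growth = 45584.89/42461.99 − 1 = 0.0735.

7.35%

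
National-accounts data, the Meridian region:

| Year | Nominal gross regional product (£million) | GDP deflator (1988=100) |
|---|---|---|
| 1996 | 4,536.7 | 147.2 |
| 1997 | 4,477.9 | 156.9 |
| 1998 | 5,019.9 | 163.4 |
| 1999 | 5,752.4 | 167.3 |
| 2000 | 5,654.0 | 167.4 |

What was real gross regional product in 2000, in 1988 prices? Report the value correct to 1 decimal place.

Real gross regional product 2000 = 5654.0 / 1.674 = 3377.54.

£3,377.5 million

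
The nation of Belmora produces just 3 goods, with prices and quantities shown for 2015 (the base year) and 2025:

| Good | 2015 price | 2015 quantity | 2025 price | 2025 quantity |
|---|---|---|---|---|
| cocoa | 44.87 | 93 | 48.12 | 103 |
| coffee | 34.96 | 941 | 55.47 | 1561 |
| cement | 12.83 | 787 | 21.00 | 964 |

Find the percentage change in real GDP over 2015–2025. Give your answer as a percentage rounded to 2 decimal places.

51.72%

Real GDP 2015 = Nominal GDP 2015 = 44.87·93 + 34.96·941 + 12.83·787 = 47167.48.
Real GDP 2025 (at 2015 prices) = 44.87·103 + 34.96·1561 + 12.83·964 = 71562.29.
Real growth = 71562.29/47167.48 − 1 = 0.5172.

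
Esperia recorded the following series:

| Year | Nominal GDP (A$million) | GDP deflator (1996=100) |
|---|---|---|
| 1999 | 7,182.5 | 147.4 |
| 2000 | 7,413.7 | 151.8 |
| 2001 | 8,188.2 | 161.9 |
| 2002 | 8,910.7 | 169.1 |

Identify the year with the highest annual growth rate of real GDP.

2002

2000: real = 7413.7/1.518 = 4883.86; growth vs 1999 (4872.80) = 0.23%.
2001: real = 8188.2/1.619 = 5057.57; growth vs 2000 (4883.86) = 3.56%.
2002: real = 8910.7/1.691 = 5269.49; growth vs 2001 (5057.57) = 4.19%.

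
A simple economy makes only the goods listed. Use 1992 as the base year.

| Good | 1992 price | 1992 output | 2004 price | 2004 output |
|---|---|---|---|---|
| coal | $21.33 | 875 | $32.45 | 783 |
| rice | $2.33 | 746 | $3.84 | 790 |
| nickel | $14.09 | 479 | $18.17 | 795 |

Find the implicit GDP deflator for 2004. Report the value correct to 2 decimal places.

144.19

Nominal GDP 2004 = 32.45·783 + 3.84·790 + 18.17·795 = 42887.10.
Real GDP 2004 (at 1992 prices) = 21.33·783 + 2.33·790 + 14.09·795 = 29743.64.
Deflator = Nominal/Real × 100 = 42887.10/29743.64 × 100 = 144.189.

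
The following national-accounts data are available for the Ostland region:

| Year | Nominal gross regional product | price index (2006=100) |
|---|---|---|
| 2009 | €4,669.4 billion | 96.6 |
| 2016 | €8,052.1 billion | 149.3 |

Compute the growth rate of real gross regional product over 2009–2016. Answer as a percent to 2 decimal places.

11.57%

Deflate each year: 2009 → 4669.4/0.966 = 4833.75; 2016 → 8052.1/1.493 = 5393.24.
So real gross regional product changed by 5393.24/4833.75 − 1 = 0.1157, i.e. 11.57%.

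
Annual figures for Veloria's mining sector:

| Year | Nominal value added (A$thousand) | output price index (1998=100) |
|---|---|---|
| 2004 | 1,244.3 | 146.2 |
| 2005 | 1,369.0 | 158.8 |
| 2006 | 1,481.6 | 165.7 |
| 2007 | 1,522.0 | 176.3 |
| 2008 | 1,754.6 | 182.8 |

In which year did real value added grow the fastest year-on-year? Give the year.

2005: real = 1369.0/1.588 = 862.09; growth vs 2004 (851.09) = 1.29%.
2006: real = 1481.6/1.657 = 894.15; growth vs 2005 (862.09) = 3.72%.
2007: real = 1522.0/1.763 = 863.30; growth vs 2006 (894.15) = -3.45%.
2008: real = 1754.6/1.828 = 959.85; growth vs 2007 (863.30) = 11.18%.

2008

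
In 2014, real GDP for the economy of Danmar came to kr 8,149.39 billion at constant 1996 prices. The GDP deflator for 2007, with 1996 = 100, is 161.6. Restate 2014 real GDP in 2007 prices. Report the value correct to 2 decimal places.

kr 13,169.41 billion

Real GDP in 2007 prices = Real GDP in 1996 prices × (P_2007/P_1996) = 8149.39 × 1.616 = 13169.41.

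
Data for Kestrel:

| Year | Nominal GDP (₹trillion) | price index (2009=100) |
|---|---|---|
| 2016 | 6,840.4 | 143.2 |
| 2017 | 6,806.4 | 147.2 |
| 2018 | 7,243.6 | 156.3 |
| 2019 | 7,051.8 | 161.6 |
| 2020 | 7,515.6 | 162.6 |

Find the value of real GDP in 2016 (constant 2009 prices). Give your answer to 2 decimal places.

Real GDP 2016 = 6840.4 / 1.432 = 4776.82.

₹4,776.82 trillion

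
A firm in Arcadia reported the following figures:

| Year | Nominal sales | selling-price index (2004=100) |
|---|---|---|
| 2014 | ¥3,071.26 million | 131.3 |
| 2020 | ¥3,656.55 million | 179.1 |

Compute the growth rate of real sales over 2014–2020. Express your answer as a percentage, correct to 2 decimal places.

-12.72%

Deflate each year: 2014 → 3071.26/1.313 = 2339.12; 2020 → 3656.55/1.791 = 2041.62.
So real sales changed by 2041.62/2339.12 − 1 = -0.1272, i.e. -12.72%.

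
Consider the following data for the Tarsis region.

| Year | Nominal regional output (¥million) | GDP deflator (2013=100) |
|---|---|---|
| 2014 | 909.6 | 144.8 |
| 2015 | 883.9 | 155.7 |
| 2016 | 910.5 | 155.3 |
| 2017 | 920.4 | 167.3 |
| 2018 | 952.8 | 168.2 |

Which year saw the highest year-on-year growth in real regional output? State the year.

2015: real = 883.9/1.557 = 567.69; growth vs 2014 (628.18) = -9.63%.
2016: real = 910.5/1.553 = 586.28; growth vs 2015 (567.69) = 3.27%.
2017: real = 920.4/1.673 = 550.15; growth vs 2016 (586.28) = -6.16%.
2018: real = 952.8/1.682 = 566.47; growth vs 2017 (550.15) = 2.97%.

2016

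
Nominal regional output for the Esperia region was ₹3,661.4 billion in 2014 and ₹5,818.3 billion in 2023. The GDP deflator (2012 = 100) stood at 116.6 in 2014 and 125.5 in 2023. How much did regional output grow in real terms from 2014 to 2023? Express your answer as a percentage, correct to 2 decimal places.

Deflate each year: 2014 → 3661.4/1.166 = 3140.14; 2023 → 5818.3/1.255 = 4636.10.
So real regional output changed by 4636.10/3140.14 − 1 = 0.4764, i.e. 47.64%.

47.64%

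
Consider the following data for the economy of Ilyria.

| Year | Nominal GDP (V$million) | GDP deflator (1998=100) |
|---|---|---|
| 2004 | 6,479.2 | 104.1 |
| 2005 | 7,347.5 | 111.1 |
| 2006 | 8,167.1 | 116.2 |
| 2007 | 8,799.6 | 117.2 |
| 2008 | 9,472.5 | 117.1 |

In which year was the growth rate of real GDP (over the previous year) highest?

2008

2005: real = 7347.5/1.111 = 6613.41; growth vs 2004 (6224.02) = 6.26%.
2006: real = 8167.1/1.162 = 7028.49; growth vs 2005 (6613.41) = 6.28%.
2007: real = 8799.6/1.172 = 7508.19; growth vs 2006 (7028.49) = 6.83%.
2008: real = 9472.5/1.171 = 8089.24; growth vs 2007 (7508.19) = 7.74%.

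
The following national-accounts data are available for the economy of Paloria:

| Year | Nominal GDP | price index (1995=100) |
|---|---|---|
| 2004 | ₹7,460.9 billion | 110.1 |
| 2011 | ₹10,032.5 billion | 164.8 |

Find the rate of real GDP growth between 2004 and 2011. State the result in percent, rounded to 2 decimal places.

Real GDP 2004 = 7460.9 / 1.101 = 6776.48.
Real GDP 2011 = 10032.5 / 1.648 = 6087.68.
Real growth = 6087.68 / 6776.48 − 1 = -0.1016.

-10.16%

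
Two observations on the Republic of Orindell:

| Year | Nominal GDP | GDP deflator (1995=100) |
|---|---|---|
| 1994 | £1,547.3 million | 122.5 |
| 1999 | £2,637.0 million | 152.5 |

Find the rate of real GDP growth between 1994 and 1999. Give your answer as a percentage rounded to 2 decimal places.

Deflate each year: 1994 → 1547.3/1.225 = 1263.10; 1999 → 2637.0/1.525 = 1729.18.
So real GDP changed by 1729.18/1263.10 − 1 = 0.3690, i.e. 36.90%.

36.90%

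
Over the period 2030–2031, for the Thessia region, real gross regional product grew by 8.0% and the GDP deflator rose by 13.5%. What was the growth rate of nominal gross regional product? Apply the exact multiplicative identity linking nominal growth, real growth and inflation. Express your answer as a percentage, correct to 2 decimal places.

(1 + g_nom) = (1 + g_real)(1 + π) = 1.0800 × 1.1350 = 1.22580.

22.58%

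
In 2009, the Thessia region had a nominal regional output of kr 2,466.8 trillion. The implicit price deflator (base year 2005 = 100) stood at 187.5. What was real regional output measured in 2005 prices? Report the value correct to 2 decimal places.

Real regional output = Nominal / (implicit price deflator/100) = 2466.8 / 1.875 = 1315.63.

kr 1,315.63 trillion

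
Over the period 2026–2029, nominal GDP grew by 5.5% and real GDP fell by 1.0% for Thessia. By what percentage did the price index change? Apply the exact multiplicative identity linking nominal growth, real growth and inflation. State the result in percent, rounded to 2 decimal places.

(1 + g_nom) = (1 + g_real)(1 + π), so π = 1.0550 / 0.9900 − 1 = 0.06566.

6.57%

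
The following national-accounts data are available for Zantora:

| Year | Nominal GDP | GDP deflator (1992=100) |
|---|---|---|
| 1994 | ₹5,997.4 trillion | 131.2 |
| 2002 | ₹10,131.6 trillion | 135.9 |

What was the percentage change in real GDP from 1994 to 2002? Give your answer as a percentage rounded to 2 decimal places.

63.09%

Deflate each year: 1994 → 5997.4/1.312 = 4571.19; 2002 → 10131.6/1.359 = 7455.19.
So real GDP changed by 7455.19/4571.19 − 1 = 0.6309, i.e. 63.09%.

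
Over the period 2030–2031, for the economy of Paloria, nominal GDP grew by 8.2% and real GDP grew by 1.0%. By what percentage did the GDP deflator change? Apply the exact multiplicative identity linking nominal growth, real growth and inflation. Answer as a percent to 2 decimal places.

7.13%

(1 + g_nom) = (1 + g_real)(1 + π), so π = 1.0820 / 1.0100 − 1 = 0.07129.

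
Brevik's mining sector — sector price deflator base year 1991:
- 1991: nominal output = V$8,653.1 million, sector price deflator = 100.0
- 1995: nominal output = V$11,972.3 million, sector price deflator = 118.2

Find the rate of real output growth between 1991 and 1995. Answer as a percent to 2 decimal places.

17.05%

Real output 1991 = 8653.1 / 1.000 = 8653.10.
Real output 1995 = 11972.3 / 1.182 = 10128.85.
Real growth = 10128.85 / 8653.10 − 1 = 0.1705.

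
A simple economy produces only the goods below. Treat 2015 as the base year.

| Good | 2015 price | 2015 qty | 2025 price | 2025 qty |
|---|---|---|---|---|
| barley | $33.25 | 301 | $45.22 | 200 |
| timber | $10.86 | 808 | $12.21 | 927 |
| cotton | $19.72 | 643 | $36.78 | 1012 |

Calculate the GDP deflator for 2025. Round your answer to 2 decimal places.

Nominal GDP 2025 = 45.22·200 + 12.21·927 + 36.78·1012 = 57584.03.
Real GDP 2025 (at 2015 prices) = 33.25·200 + 10.86·927 + 19.72·1012 = 36673.86.
Deflator = Nominal/Real × 100 = 57584.03/36673.86 × 100 = 157.017.

157.02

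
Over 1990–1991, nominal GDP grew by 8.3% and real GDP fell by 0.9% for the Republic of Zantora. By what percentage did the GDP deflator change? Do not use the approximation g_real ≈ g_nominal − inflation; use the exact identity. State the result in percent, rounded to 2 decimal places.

(1 + g_nom) = (1 + g_real)(1 + π), so π = 1.0830 / 0.9910 − 1 = 0.09284.

9.28%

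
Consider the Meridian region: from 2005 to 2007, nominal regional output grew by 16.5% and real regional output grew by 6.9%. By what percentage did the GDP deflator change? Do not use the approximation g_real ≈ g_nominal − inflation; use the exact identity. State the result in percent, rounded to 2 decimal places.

8.98%

(1 + g_nom) = (1 + g_real)(1 + π), so π = 1.1650 / 1.0690 − 1 = 0.08980.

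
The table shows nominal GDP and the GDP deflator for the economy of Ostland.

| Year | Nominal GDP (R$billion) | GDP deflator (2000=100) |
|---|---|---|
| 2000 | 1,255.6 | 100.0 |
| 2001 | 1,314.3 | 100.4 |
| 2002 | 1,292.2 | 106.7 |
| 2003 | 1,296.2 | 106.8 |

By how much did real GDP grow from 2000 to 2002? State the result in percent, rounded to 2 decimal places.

Real GDP 2000 = 1255.6/1.000 = 1255.60.
Real GDP 2002 = 1292.2/1.067 = 1211.06.
Change = 1211.06/1255.60 − 1 = -0.0355.

-3.55%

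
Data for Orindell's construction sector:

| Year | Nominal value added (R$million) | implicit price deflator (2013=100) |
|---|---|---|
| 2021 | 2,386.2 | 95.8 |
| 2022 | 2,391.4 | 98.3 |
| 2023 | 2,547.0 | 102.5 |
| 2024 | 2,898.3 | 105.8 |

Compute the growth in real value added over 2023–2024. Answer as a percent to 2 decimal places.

10.24%

Real value added 2023 = 2547.0/1.025 = 2484.88.
Real value added 2024 = 2898.3/1.058 = 2739.41.
Change = 2739.41/2484.88 − 1 = 0.1024.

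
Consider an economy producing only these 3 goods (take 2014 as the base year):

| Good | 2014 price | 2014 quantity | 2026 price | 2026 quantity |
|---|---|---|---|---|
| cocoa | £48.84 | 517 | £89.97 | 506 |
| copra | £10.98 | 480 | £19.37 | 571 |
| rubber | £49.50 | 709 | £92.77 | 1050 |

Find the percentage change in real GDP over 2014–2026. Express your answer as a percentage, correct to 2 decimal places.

26.43%

Real GDP 2014 = Nominal GDP 2014 = 48.84·517 + 10.98·480 + 49.50·709 = 65616.18.
Real GDP 2026 (at 2014 prices) = 48.84·506 + 10.98·571 + 49.50·1050 = 82957.62.
Real growth = 82957.62/65616.18 − 1 = 0.2643.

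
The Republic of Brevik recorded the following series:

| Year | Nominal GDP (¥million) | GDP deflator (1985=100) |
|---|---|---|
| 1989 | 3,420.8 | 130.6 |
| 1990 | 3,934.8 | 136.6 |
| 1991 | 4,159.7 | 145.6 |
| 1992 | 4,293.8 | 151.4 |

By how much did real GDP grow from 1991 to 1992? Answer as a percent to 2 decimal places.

Real GDP 1991 = 4159.7/1.456 = 2856.94.
Real GDP 1992 = 4293.8/1.514 = 2836.06.
Change = 2836.06/2856.94 − 1 = -0.0073.

-0.73%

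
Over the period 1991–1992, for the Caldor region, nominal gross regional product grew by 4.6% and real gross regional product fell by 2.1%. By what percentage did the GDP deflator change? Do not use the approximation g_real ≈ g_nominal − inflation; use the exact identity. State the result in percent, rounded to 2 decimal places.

(1 + g_nom) = (1 + g_real)(1 + π), so π = 1.0460 / 0.9790 − 1 = 0.06844.

6.84%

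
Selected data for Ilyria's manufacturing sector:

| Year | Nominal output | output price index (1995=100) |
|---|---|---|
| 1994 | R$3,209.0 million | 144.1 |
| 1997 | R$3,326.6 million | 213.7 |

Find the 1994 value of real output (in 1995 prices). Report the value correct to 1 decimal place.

Real output = Nominal / (output price index/100) = 3209.0 / 1.441 = 2226.93.

R$2,226.9 million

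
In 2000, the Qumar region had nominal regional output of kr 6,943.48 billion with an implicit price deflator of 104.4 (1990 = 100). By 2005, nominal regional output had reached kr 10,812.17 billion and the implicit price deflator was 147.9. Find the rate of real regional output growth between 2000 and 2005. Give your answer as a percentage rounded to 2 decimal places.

9.92%

Deflate each year: 2000 → 6943.48/1.044 = 6650.84; 2005 → 10812.17/1.479 = 7310.46.
So real regional output changed by 7310.46/6650.84 − 1 = 0.0992, i.e. 9.92%.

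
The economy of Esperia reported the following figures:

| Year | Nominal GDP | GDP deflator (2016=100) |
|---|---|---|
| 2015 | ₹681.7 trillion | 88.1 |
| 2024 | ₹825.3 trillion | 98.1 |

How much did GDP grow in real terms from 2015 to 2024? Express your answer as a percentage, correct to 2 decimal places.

8.72%

Real GDP 2015 = 681.7 / 0.881 = 773.78.
Real GDP 2024 = 825.3 / 0.981 = 841.28.
Real growth = 841.28 / 773.78 − 1 = 0.0872.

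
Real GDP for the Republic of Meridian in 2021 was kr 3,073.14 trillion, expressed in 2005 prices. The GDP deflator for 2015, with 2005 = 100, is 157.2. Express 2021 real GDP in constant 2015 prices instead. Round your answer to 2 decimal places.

kr 4,830.98 trillion

Real GDP in 2015 prices = Real GDP in 2005 prices × (P_2015/P_2005) = 3073.14 × 1.572 = 4830.98.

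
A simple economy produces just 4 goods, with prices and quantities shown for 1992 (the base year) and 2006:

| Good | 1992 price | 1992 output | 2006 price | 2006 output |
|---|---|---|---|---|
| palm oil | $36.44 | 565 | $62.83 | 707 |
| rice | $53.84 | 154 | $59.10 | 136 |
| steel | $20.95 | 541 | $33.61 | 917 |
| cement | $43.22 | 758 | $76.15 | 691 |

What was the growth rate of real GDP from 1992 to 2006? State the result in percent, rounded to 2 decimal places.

Real GDP 1992 = Nominal GDP 1992 = 36.44·565 + 53.84·154 + 20.95·541 + 43.22·758 = 72974.67.
Real GDP 2006 (at 1992 prices) = 36.44·707 + 53.84·136 + 20.95·917 + 43.22·691 = 82161.49.
Real growth = 82161.49/72974.67 − 1 = 0.1259.

12.59%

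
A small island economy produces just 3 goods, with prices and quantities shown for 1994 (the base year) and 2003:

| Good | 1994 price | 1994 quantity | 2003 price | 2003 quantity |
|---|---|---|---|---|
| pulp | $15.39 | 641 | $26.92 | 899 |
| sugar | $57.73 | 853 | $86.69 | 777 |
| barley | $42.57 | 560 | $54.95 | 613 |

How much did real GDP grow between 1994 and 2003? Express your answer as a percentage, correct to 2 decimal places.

Real GDP 1994 = Nominal GDP 1994 = 15.39·641 + 57.73·853 + 42.57·560 = 82947.88.
Real GDP 2003 (at 1994 prices) = 15.39·899 + 57.73·777 + 42.57·613 = 84787.23.
Real growth = 84787.23/82947.88 − 1 = 0.0222.

2.22%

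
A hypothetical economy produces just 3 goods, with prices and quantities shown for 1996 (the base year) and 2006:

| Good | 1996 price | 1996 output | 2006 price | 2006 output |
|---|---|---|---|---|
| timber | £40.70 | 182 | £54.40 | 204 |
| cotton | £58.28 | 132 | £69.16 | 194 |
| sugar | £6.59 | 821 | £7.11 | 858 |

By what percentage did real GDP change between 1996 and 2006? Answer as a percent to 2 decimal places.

23.17%

Real GDP 1996 = Nominal GDP 1996 = 40.70·182 + 58.28·132 + 6.59·821 = 20510.75.
Real GDP 2006 (at 1996 prices) = 40.70·204 + 58.28·194 + 6.59·858 = 25263.34.
Real growth = 25263.34/20510.75 − 1 = 0.2317.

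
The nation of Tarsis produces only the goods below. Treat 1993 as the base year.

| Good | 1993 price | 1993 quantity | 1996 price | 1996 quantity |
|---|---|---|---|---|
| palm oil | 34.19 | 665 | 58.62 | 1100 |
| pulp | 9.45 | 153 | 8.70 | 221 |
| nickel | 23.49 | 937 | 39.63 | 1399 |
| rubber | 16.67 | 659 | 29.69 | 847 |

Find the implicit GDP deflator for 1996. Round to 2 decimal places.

169.58

Nominal GDP 1996 = 58.62·1100 + 8.70·221 + 39.63·1399 + 29.69·847 = 146994.50.
Real GDP 1996 (at 1993 prices) = 34.19·1100 + 9.45·221 + 23.49·1399 + 16.67·847 = 86679.45.
Deflator = Nominal/Real × 100 = 146994.50/86679.45 × 100 = 169.584.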